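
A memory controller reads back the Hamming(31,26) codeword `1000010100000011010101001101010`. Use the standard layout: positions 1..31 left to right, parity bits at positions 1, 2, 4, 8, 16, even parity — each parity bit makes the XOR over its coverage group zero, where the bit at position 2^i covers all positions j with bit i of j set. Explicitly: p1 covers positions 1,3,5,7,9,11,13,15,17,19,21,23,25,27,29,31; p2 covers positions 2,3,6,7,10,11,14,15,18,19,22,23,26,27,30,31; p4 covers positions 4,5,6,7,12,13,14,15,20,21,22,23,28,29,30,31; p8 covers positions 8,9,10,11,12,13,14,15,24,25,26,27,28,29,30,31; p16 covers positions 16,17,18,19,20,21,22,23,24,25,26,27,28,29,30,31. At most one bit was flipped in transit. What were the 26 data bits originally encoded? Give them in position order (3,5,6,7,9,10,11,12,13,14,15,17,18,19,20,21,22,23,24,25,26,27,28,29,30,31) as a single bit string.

00100000001010101001101010

s1: b1⊕b3⊕b5⊕b7⊕b9⊕b11⊕b13⊕b15⊕b17⊕b19⊕b21⊕b23⊕b25⊕b27⊕b29⊕b31 = 1⊕0⊕0⊕0⊕0⊕0⊕0⊕1⊕0⊕0⊕0⊕0⊕1⊕0⊕0⊕0 = 1
s2: b2⊕b3⊕b6⊕b7⊕b10⊕b11⊕b14⊕b15⊕b18⊕b19⊕b22⊕b23⊕b26⊕b27⊕b30⊕b31 = 0⊕0⊕1⊕0⊕0⊕0⊕0⊕1⊕1⊕0⊕1⊕0⊕1⊕0⊕1⊕0 = 0
s4: b4⊕b5⊕b6⊕b7⊕b12⊕b13⊕b14⊕b15⊕b20⊕b21⊕b22⊕b23⊕b28⊕b29⊕b30⊕b31 = 0⊕0⊕1⊕0⊕0⊕0⊕0⊕1⊕1⊕0⊕1⊕0⊕1⊕0⊕1⊕0 = 0
s8: b8⊕b9⊕b10⊕b11⊕b12⊕b13⊕b14⊕b15⊕b24⊕b25⊕b26⊕b27⊕b28⊕b29⊕b30⊕b31 = 1⊕0⊕0⊕0⊕0⊕0⊕0⊕1⊕0⊕1⊕1⊕0⊕1⊕0⊕1⊕0 = 0
s16: b16⊕b17⊕b18⊕b19⊕b20⊕b21⊕b22⊕b23⊕b24⊕b25⊕b26⊕b27⊕b28⊕b29⊕b30⊕b31 = 1⊕0⊕1⊕0⊕1⊕0⊕1⊕0⊕0⊕1⊕1⊕0⊕1⊕0⊕1⊕0 = 0
Syndrome (s16...s1) = 00001 → position 1.
Flip bit 1: corrected codeword = 0000010100000011010101001101010
Data bits at positions 3,5,6,7,9,10,11,12,13,14,15,17,18,19,20,21,22,23,24,25,26,27,28,29,30,31: 00100000001010101001101010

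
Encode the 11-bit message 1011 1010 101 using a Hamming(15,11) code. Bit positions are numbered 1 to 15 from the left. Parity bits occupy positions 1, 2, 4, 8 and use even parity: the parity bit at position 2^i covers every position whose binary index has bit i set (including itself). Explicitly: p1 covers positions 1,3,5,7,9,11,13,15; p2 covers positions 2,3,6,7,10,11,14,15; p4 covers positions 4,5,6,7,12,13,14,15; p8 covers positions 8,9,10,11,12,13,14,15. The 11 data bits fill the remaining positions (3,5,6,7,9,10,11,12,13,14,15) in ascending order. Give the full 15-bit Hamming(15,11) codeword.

Place data bits at non-power-of-two positions: b3=1, b5=0, b6=1, b7=1, b9=1, b10=0, b11=1, b12=0, b13=1, b14=0, b15=1.
p1 = XOR of data positions {3,5,7,9,11,13,15} = 1⊕0⊕1⊕1⊕1⊕1⊕1 = 0
p2 = XOR of data positions {3,6,7,10,11,14,15} = 1⊕1⊕1⊕0⊕1⊕0⊕1 = 1
p4 = XOR of data positions {5,6,7,12,13,14,15} = 0⊕1⊕1⊕0⊕1⊕0⊕1 = 0
p8 = XOR of data positions {9,10,11,12,13,14,15} = 1⊕0⊕1⊕0⊕1⊕0⊕1 = 0
Codeword b1..b15 = 011001101010101

011001101010101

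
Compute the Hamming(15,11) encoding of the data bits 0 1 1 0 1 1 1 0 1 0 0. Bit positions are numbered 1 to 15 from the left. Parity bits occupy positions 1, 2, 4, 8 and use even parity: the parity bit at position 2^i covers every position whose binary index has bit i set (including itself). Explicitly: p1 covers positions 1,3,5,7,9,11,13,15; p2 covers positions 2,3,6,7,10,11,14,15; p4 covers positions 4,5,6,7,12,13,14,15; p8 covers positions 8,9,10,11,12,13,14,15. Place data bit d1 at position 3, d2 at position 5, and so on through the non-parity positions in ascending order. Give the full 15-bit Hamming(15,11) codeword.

Place data bits at non-power-of-two positions: b3=0, b5=1, b6=1, b7=0, b9=1, b10=1, b11=1, b12=0, b13=1, b14=0, b15=0.
p1 = XOR of data positions {3,5,7,9,11,13,15} = 0⊕1⊕0⊕1⊕1⊕1⊕0 = 0
p2 = XOR of data positions {3,6,7,10,11,14,15} = 0⊕1⊕0⊕1⊕1⊕0⊕0 = 1
p4 = XOR of data positions {5,6,7,12,13,14,15} = 1⊕1⊕0⊕0⊕1⊕0⊕0 = 1
p8 = XOR of data positions {9,10,11,12,13,14,15} = 1⊕1⊕1⊕0⊕1⊕0⊕0 = 0
Codeword b1..b15 = 010111001110100

010111001110100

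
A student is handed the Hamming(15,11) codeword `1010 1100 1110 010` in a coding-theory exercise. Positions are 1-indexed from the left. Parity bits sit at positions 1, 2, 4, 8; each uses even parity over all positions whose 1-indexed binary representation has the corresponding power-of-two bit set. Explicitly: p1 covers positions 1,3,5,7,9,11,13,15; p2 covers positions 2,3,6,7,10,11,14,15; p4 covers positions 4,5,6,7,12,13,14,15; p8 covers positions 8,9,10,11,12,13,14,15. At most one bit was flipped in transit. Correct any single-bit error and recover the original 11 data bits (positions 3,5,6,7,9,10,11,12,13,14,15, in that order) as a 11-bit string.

s1: b1⊕b3⊕b5⊕b7⊕b9⊕b11⊕b13⊕b15 = 1⊕1⊕1⊕0⊕1⊕1⊕0⊕0 = 1
s2: b2⊕b3⊕b6⊕b7⊕b10⊕b11⊕b14⊕b15 = 0⊕1⊕1⊕0⊕1⊕1⊕1⊕0 = 1
s4: b4⊕b5⊕b6⊕b7⊕b12⊕b13⊕b14⊕b15 = 0⊕1⊕1⊕0⊕0⊕0⊕1⊕0 = 1
s8: b8⊕b9⊕b10⊕b11⊕b12⊕b13⊕b14⊕b15 = 0⊕1⊕1⊕1⊕0⊕0⊕1⊕0 = 0
Syndrome (s8...s1) = 0111 → position 7.
Flip bit 7: corrected codeword = 101011101110010
Data bits at positions 3,5,6,7,9,10,11,12,13,14,15: 11111110010

11111110010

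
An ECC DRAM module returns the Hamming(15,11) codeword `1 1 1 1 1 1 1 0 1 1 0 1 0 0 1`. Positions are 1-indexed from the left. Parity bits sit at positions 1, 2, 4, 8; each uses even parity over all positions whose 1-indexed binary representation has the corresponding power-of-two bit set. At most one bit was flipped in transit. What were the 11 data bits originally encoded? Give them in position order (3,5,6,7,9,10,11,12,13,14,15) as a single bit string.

s1: b1⊕b3⊕b5⊕b7⊕b9⊕b11⊕b13⊕b15 = 1⊕1⊕1⊕1⊕1⊕0⊕0⊕1 = 0
s2: b2⊕b3⊕b6⊕b7⊕b10⊕b11⊕b14⊕b15 = 1⊕1⊕1⊕1⊕1⊕0⊕0⊕1 = 0
s4: b4⊕b5⊕b6⊕b7⊕b12⊕b13⊕b14⊕b15 = 1⊕1⊕1⊕1⊕1⊕0⊕0⊕1 = 0
s8: b8⊕b9⊕b10⊕b11⊕b12⊕b13⊕b14⊕b15 = 0⊕1⊕1⊕0⊕1⊕0⊕0⊕1 = 0
Syndrome (s8...s1) = 0000 → position 0 (no error).
No correction needed.
Data bits at positions 3,5,6,7,9,10,11,12,13,14,15: 11111101001

11111101001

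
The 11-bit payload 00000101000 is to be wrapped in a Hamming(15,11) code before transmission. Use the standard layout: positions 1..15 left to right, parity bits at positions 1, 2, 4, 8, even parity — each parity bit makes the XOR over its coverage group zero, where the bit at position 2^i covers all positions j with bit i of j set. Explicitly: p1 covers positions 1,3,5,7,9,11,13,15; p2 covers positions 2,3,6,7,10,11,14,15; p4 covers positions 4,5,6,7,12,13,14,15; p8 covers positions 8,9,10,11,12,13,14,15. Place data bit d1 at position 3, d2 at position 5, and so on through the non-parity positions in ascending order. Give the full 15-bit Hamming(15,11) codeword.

010100000101000

Place data bits at non-power-of-two positions: b3=0, b5=0, b6=0, b7=0, b9=0, b10=1, b11=0, b12=1, b13=0, b14=0, b15=0.
p1 = XOR of data positions {3,5,7,9,11,13,15} = 0⊕0⊕0⊕0⊕0⊕0⊕0 = 0
p2 = XOR of data positions {3,6,7,10,11,14,15} = 0⊕0⊕0⊕1⊕0⊕0⊕0 = 1
p4 = XOR of data positions {5,6,7,12,13,14,15} = 0⊕0⊕0⊕1⊕0⊕0⊕0 = 1
p8 = XOR of data positions {9,10,11,12,13,14,15} = 0⊕1⊕0⊕1⊕0⊕0⊕0 = 0
Codeword b1..b15 = 010100000101000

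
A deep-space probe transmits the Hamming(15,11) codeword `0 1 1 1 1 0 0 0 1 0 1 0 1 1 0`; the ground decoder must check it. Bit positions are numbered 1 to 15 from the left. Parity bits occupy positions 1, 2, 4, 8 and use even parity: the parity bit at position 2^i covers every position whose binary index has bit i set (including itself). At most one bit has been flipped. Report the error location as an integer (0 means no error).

s1: b1⊕b3⊕b5⊕b7⊕b9⊕b11⊕b13⊕b15 = 0⊕1⊕1⊕0⊕1⊕1⊕1⊕0 = 1
s2: b2⊕b3⊕b6⊕b7⊕b10⊕b11⊕b14⊕b15 = 1⊕1⊕0⊕0⊕0⊕1⊕1⊕0 = 0
s4: b4⊕b5⊕b6⊕b7⊕b12⊕b13⊕b14⊕b15 = 1⊕1⊕0⊕0⊕0⊕1⊕1⊕0 = 0
s8: b8⊕b9⊕b10⊕b11⊕b12⊕b13⊕b14⊕b15 = 0⊕1⊕0⊕1⊕0⊕1⊕1⊕0 = 0
Syndrome (s8...s1) = 0001 → position 1.

1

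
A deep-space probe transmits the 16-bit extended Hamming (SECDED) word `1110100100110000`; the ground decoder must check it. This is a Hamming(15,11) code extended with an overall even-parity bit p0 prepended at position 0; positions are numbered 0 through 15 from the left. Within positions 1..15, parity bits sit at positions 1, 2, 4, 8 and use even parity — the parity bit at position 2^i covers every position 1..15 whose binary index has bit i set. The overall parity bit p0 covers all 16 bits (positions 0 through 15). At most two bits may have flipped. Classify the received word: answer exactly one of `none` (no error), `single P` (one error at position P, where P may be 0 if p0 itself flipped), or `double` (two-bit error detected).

single 1

s1: b1⊕b3⊕b5⊕b7⊕b9⊕b11⊕b13⊕b15 = 1⊕0⊕0⊕1⊕0⊕1⊕0⊕0 = 1
s2: b2⊕b3⊕b6⊕b7⊕b10⊕b11⊕b14⊕b15 = 1⊕0⊕0⊕1⊕1⊕1⊕0⊕0 = 0
s4: b4⊕b5⊕b6⊕b7⊕b12⊕b13⊕b14⊕b15 = 1⊕0⊕0⊕1⊕0⊕0⊕0⊕0 = 0
s8: b8⊕b9⊕b10⊕b11⊕b12⊕b13⊕b14⊕b15 = 0⊕0⊕1⊕1⊕0⊕0⊕0⊕0 = 0
Syndrome (s8...s1) = 0001 → position 1.
Overall parity (XOR of all 16 bits, including p0): 1⊕1⊕1⊕0⊕1⊕0⊕0⊕1⊕0⊕0⊕1⊕1⊕0⊕0⊕0⊕0 = 1
Overall=1, syndrome position=1 → single-bit error at position 1.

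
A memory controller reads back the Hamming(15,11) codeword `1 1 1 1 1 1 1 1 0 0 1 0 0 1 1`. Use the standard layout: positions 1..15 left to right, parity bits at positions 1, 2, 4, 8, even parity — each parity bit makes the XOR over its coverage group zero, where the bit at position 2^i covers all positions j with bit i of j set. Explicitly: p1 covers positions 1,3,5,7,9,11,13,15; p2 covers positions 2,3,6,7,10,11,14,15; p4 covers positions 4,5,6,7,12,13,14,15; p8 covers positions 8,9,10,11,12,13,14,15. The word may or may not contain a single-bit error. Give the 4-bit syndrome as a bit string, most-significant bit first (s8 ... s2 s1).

s1: b1⊕b3⊕b5⊕b7⊕b9⊕b11⊕b13⊕b15 = 1⊕1⊕1⊕1⊕0⊕1⊕0⊕1 = 0
s2: b2⊕b3⊕b6⊕b7⊕b10⊕b11⊕b14⊕b15 = 1⊕1⊕1⊕1⊕0⊕1⊕1⊕1 = 1
s4: b4⊕b5⊕b6⊕b7⊕b12⊕b13⊕b14⊕b15 = 1⊕1⊕1⊕1⊕0⊕0⊕1⊕1 = 0
s8: b8⊕b9⊕b10⊕b11⊕b12⊕b13⊕b14⊕b15 = 1⊕0⊕0⊕1⊕0⊕0⊕1⊕1 = 0
Syndrome (s8...s1) = 0010 → position 2.

0010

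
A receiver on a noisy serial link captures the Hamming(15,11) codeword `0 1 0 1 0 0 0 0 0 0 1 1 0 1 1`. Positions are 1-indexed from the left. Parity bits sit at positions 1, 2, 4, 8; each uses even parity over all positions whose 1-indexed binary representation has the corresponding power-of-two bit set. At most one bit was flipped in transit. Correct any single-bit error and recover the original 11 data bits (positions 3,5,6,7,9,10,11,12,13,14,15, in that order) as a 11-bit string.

s1: b1⊕b3⊕b5⊕b7⊕b9⊕b11⊕b13⊕b15 = 0⊕0⊕0⊕0⊕0⊕1⊕0⊕1 = 0
s2: b2⊕b3⊕b6⊕b7⊕b10⊕b11⊕b14⊕b15 = 1⊕0⊕0⊕0⊕0⊕1⊕1⊕1 = 0
s4: b4⊕b5⊕b6⊕b7⊕b12⊕b13⊕b14⊕b15 = 1⊕0⊕0⊕0⊕1⊕0⊕1⊕1 = 0
s8: b8⊕b9⊕b10⊕b11⊕b12⊕b13⊕b14⊕b15 = 0⊕0⊕0⊕1⊕1⊕0⊕1⊕1 = 0
Syndrome (s8...s1) = 0000 → position 0 (no error).
No correction needed.
Data bits at positions 3,5,6,7,9,10,11,12,13,14,15: 00000011011

00000011011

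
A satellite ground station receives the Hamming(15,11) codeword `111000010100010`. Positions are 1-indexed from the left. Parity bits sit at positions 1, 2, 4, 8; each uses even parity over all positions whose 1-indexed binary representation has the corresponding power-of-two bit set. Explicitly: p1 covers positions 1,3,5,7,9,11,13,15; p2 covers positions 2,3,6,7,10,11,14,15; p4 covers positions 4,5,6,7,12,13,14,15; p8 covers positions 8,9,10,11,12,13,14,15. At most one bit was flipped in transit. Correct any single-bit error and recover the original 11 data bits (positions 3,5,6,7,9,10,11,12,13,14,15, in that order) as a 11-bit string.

10000101010

s1: b1⊕b3⊕b5⊕b7⊕b9⊕b11⊕b13⊕b15 = 1⊕1⊕0⊕0⊕0⊕0⊕0⊕0 = 0
s2: b2⊕b3⊕b6⊕b7⊕b10⊕b11⊕b14⊕b15 = 1⊕1⊕0⊕0⊕1⊕0⊕1⊕0 = 0
s4: b4⊕b5⊕b6⊕b7⊕b12⊕b13⊕b14⊕b15 = 0⊕0⊕0⊕0⊕0⊕0⊕1⊕0 = 1
s8: b8⊕b9⊕b10⊕b11⊕b12⊕b13⊕b14⊕b15 = 1⊕0⊕1⊕0⊕0⊕0⊕1⊕0 = 1
Syndrome (s8...s1) = 1100 → position 12.
Flip bit 12: corrected codeword = 111000010101010
Data bits at positions 3,5,6,7,9,10,11,12,13,14,15: 10000101010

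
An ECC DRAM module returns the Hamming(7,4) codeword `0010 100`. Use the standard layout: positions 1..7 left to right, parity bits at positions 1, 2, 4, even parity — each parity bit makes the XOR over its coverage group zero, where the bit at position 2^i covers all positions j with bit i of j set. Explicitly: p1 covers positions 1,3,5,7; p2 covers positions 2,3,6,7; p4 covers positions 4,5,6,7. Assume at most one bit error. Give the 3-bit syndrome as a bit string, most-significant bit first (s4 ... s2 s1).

110

s1: b1⊕b3⊕b5⊕b7 = 0⊕1⊕1⊕0 = 0
s2: b2⊕b3⊕b6⊕b7 = 0⊕1⊕0⊕0 = 1
s4: b4⊕b5⊕b6⊕b7 = 0⊕1⊕0⊕0 = 1
Syndrome (s4...s1) = 110 → position 6.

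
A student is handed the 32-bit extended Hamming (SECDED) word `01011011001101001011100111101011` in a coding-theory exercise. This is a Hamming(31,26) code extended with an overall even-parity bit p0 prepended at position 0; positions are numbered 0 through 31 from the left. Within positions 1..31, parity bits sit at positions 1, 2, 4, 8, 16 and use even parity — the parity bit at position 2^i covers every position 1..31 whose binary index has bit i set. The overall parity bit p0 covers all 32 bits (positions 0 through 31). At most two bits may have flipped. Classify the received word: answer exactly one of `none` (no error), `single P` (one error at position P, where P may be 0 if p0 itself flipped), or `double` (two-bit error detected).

single 31

s1: b1⊕b3⊕b5⊕b7⊕b9⊕b11⊕b13⊕b15⊕b17⊕b19⊕b21⊕b23⊕b25⊕b27⊕b29⊕b31 = 1⊕1⊕0⊕1⊕0⊕1⊕1⊕0⊕0⊕1⊕0⊕1⊕1⊕0⊕0⊕1 = 1
s2: b2⊕b3⊕b6⊕b7⊕b10⊕b11⊕b14⊕b15⊕b18⊕b19⊕b22⊕b23⊕b26⊕b27⊕b30⊕b31 = 0⊕1⊕1⊕1⊕1⊕1⊕0⊕0⊕1⊕1⊕0⊕1⊕1⊕0⊕1⊕1 = 1
s4: b4⊕b5⊕b6⊕b7⊕b12⊕b13⊕b14⊕b15⊕b20⊕b21⊕b22⊕b23⊕b28⊕b29⊕b30⊕b31 = 1⊕0⊕1⊕1⊕0⊕1⊕0⊕0⊕1⊕0⊕0⊕1⊕1⊕0⊕1⊕1 = 1
s8: b8⊕b9⊕b10⊕b11⊕b12⊕b13⊕b14⊕b15⊕b24⊕b25⊕b26⊕b27⊕b28⊕b29⊕b30⊕b31 = 0⊕0⊕1⊕1⊕0⊕1⊕0⊕0⊕1⊕1⊕1⊕0⊕1⊕0⊕1⊕1 = 1
s16: b16⊕b17⊕b18⊕b19⊕b20⊕b21⊕b22⊕b23⊕b24⊕b25⊕b26⊕b27⊕b28⊕b29⊕b30⊕b31 = 1⊕0⊕1⊕1⊕1⊕0⊕0⊕1⊕1⊕1⊕1⊕0⊕1⊕0⊕1⊕1 = 1
Syndrome (s16...s1) = 11111 → position 31.
Overall parity (XOR of all 32 bits, including p0): 0⊕1⊕0⊕1⊕1⊕0⊕1⊕1⊕0⊕0⊕1⊕1⊕0⊕1⊕0⊕0⊕1⊕0⊕1⊕1⊕1⊕0⊕0⊕1⊕1⊕1⊕1⊕0⊕1⊕0⊕1⊕1 = 1
Overall=1, syndrome position=31 → single-bit error at position 31.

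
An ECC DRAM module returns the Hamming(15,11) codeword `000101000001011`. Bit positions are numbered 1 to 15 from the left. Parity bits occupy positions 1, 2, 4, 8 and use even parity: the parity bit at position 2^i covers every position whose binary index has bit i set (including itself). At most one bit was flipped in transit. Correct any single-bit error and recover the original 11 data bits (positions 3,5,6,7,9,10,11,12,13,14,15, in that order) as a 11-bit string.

00100001010

s1: b1⊕b3⊕b5⊕b7⊕b9⊕b11⊕b13⊕b15 = 0⊕0⊕0⊕0⊕0⊕0⊕0⊕1 = 1
s2: b2⊕b3⊕b6⊕b7⊕b10⊕b11⊕b14⊕b15 = 0⊕0⊕1⊕0⊕0⊕0⊕1⊕1 = 1
s4: b4⊕b5⊕b6⊕b7⊕b12⊕b13⊕b14⊕b15 = 1⊕0⊕1⊕0⊕1⊕0⊕1⊕1 = 1
s8: b8⊕b9⊕b10⊕b11⊕b12⊕b13⊕b14⊕b15 = 0⊕0⊕0⊕0⊕1⊕0⊕1⊕1 = 1
Syndrome (s8...s1) = 1111 → position 15.
Flip bit 15: corrected codeword = 000101000001010
Data bits at positions 3,5,6,7,9,10,11,12,13,14,15: 00100001010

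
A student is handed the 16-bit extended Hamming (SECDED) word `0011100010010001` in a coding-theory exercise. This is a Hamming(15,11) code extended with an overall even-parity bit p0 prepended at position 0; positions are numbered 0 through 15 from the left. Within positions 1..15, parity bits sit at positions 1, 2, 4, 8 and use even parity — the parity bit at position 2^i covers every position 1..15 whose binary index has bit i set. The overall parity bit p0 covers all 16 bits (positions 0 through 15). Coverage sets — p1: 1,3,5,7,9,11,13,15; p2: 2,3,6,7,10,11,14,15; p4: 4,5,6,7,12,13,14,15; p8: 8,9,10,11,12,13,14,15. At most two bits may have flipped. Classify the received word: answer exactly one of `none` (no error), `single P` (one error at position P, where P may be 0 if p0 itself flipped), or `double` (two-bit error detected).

s1: b1⊕b3⊕b5⊕b7⊕b9⊕b11⊕b13⊕b15 = 0⊕1⊕0⊕0⊕0⊕1⊕0⊕1 = 1
s2: b2⊕b3⊕b6⊕b7⊕b10⊕b11⊕b14⊕b15 = 1⊕1⊕0⊕0⊕0⊕1⊕0⊕1 = 0
s4: b4⊕b5⊕b6⊕b7⊕b12⊕b13⊕b14⊕b15 = 1⊕0⊕0⊕0⊕0⊕0⊕0⊕1 = 0
s8: b8⊕b9⊕b10⊕b11⊕b12⊕b13⊕b14⊕b15 = 1⊕0⊕0⊕1⊕0⊕0⊕0⊕1 = 1
Syndrome (s8...s1) = 1001 → position 9.
Overall parity (XOR of all 16 bits, including p0): 0⊕0⊕1⊕1⊕1⊕0⊕0⊕0⊕1⊕0⊕0⊕1⊕0⊕0⊕0⊕1 = 0
Overall=0, syndrome position=9 → double-bit error detected (uncorrectable).

double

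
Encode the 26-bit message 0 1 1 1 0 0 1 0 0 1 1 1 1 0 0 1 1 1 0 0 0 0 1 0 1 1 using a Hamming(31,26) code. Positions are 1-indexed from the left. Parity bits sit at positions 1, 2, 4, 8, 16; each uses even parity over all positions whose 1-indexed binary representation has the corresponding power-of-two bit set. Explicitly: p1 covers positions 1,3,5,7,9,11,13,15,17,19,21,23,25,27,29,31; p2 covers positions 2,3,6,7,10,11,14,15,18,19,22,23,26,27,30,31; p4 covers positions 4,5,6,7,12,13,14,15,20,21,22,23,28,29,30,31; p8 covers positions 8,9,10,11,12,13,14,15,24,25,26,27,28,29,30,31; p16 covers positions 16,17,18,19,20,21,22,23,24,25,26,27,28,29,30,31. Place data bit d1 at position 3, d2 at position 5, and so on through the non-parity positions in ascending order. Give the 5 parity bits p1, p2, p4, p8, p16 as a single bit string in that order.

00100

Place data bits at non-power-of-two positions: b3=0, b5=1, b6=1, b7=1, b9=0, b10=0, b11=1, b12=0, b13=0, b14=1, b15=1, b17=1, b18=1, b19=0, b20=0, b21=1, b22=1, b23=1, b24=0, b25=0, b26=0, b27=0, b28=1, b29=0, b30=1, b31=1.
p1 = XOR of data positions {3,5,7,9,11,13,15,17,19,21,23,25,27,29,31} = 0⊕1⊕1⊕0⊕1⊕0⊕1⊕1⊕0⊕1⊕1⊕0⊕0⊕0⊕1 = 0
p2 = XOR of data positions {3,6,7,10,11,14,15,18,19,22,23,26,27,30,31} = 0⊕1⊕1⊕0⊕1⊕1⊕1⊕1⊕0⊕1⊕1⊕0⊕0⊕1⊕1 = 0
p4 = XOR of data positions {5,6,7,12,13,14,15,20,21,22,23,28,29,30,31} = 1⊕1⊕1⊕0⊕0⊕1⊕1⊕0⊕1⊕1⊕1⊕1⊕0⊕1⊕1 = 1
p8 = XOR of data positions {9,10,11,12,13,14,15,24,25,26,27,28,29,30,31} = 0⊕0⊕1⊕0⊕0⊕1⊕1⊕0⊕0⊕0⊕0⊕1⊕0⊕1⊕1 = 0
p16 = XOR of data positions {17,18,19,20,21,22,23,24,25,26,27,28,29,30,31} = 1⊕1⊕0⊕0⊕1⊕1⊕1⊕0⊕0⊕0⊕0⊕1⊕0⊕1⊕1 = 0
Parity bits p1,p2,p4,p8,p16 = 00100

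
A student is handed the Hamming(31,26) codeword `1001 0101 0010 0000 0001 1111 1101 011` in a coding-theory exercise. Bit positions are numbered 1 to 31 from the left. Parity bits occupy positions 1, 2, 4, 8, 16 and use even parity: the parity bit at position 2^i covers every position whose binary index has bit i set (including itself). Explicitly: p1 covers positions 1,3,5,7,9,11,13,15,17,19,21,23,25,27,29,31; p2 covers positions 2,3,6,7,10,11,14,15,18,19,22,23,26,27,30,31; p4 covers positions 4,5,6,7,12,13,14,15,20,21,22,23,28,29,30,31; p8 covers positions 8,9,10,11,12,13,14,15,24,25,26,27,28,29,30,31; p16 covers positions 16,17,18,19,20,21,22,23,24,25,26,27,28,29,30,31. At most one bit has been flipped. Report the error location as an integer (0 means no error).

s1: b1⊕b3⊕b5⊕b7⊕b9⊕b11⊕b13⊕b15⊕b17⊕b19⊕b21⊕b23⊕b25⊕b27⊕b29⊕b31 = 1⊕0⊕0⊕0⊕0⊕1⊕0⊕0⊕0⊕0⊕1⊕1⊕1⊕0⊕0⊕1 = 0
s2: b2⊕b3⊕b6⊕b7⊕b10⊕b11⊕b14⊕b15⊕b18⊕b19⊕b22⊕b23⊕b26⊕b27⊕b30⊕b31 = 0⊕0⊕1⊕0⊕0⊕1⊕0⊕0⊕0⊕0⊕1⊕1⊕1⊕0⊕1⊕1 = 1
s4: b4⊕b5⊕b6⊕b7⊕b12⊕b13⊕b14⊕b15⊕b20⊕b21⊕b22⊕b23⊕b28⊕b29⊕b30⊕b31 = 1⊕0⊕1⊕0⊕0⊕0⊕0⊕0⊕1⊕1⊕1⊕1⊕1⊕0⊕1⊕1 = 1
s8: b8⊕b9⊕b10⊕b11⊕b12⊕b13⊕b14⊕b15⊕b24⊕b25⊕b26⊕b27⊕b28⊕b29⊕b30⊕b31 = 1⊕0⊕0⊕1⊕0⊕0⊕0⊕0⊕1⊕1⊕1⊕0⊕1⊕0⊕1⊕1 = 0
s16: b16⊕b17⊕b18⊕b19⊕b20⊕b21⊕b22⊕b23⊕b24⊕b25⊕b26⊕b27⊕b28⊕b29⊕b30⊕b31 = 0⊕0⊕0⊕0⊕1⊕1⊕1⊕1⊕1⊕1⊕1⊕0⊕1⊕0⊕1⊕1 = 0
Syndrome (s16...s1) = 00110 → position 6.

6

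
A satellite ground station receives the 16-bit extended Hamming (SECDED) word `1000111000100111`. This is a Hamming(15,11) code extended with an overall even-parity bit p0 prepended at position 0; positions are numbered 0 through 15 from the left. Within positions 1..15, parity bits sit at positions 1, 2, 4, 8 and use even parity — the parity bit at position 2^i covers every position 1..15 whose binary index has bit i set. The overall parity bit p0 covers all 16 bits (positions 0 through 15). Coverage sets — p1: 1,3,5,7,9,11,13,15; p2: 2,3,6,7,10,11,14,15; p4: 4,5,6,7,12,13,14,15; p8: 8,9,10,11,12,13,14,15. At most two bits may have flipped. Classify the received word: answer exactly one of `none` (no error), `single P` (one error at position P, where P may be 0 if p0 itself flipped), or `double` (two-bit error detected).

double

s1: b1⊕b3⊕b5⊕b7⊕b9⊕b11⊕b13⊕b15 = 0⊕0⊕1⊕0⊕0⊕0⊕1⊕1 = 1
s2: b2⊕b3⊕b6⊕b7⊕b10⊕b11⊕b14⊕b15 = 0⊕0⊕1⊕0⊕1⊕0⊕1⊕1 = 0
s4: b4⊕b5⊕b6⊕b7⊕b12⊕b13⊕b14⊕b15 = 1⊕1⊕1⊕0⊕0⊕1⊕1⊕1 = 0
s8: b8⊕b9⊕b10⊕b11⊕b12⊕b13⊕b14⊕b15 = 0⊕0⊕1⊕0⊕0⊕1⊕1⊕1 = 0
Syndrome (s8...s1) = 0001 → position 1.
Overall parity (XOR of all 16 bits, including p0): 1⊕0⊕0⊕0⊕1⊕1⊕1⊕0⊕0⊕0⊕1⊕0⊕0⊕1⊕1⊕1 = 0
Overall=0, syndrome position=1 → double-bit error detected (uncorrectable).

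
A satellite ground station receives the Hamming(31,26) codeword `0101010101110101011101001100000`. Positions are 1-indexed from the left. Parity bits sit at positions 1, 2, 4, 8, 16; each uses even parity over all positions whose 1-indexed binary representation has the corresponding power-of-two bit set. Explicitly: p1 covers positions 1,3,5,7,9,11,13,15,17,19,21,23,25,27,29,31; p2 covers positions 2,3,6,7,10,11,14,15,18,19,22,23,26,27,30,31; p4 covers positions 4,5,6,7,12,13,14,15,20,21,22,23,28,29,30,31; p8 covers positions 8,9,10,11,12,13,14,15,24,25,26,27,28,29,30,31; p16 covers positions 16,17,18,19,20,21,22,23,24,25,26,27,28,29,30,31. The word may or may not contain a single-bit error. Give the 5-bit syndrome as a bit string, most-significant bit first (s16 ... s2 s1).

11011

s1: b1⊕b3⊕b5⊕b7⊕b9⊕b11⊕b13⊕b15⊕b17⊕b19⊕b21⊕b23⊕b25⊕b27⊕b29⊕b31 = 0⊕0⊕0⊕0⊕0⊕1⊕0⊕0⊕0⊕1⊕0⊕0⊕1⊕0⊕0⊕0 = 1
s2: b2⊕b3⊕b6⊕b7⊕b10⊕b11⊕b14⊕b15⊕b18⊕b19⊕b22⊕b23⊕b26⊕b27⊕b30⊕b31 = 1⊕0⊕1⊕0⊕1⊕1⊕1⊕0⊕1⊕1⊕1⊕0⊕1⊕0⊕0⊕0 = 1
s4: b4⊕b5⊕b6⊕b7⊕b12⊕b13⊕b14⊕b15⊕b20⊕b21⊕b22⊕b23⊕b28⊕b29⊕b30⊕b31 = 1⊕0⊕1⊕0⊕1⊕0⊕1⊕0⊕1⊕0⊕1⊕0⊕0⊕0⊕0⊕0 = 0
s8: b8⊕b9⊕b10⊕b11⊕b12⊕b13⊕b14⊕b15⊕b24⊕b25⊕b26⊕b27⊕b28⊕b29⊕b30⊕b31 = 1⊕0⊕1⊕1⊕1⊕0⊕1⊕0⊕0⊕1⊕1⊕0⊕0⊕0⊕0⊕0 = 1
s16: b16⊕b17⊕b18⊕b19⊕b20⊕b21⊕b22⊕b23⊕b24⊕b25⊕b26⊕b27⊕b28⊕b29⊕b30⊕b31 = 1⊕0⊕1⊕1⊕1⊕0⊕1⊕0⊕0⊕1⊕1⊕0⊕0⊕0⊕0⊕0 = 1
Syndrome (s16...s1) = 11011 → position 27.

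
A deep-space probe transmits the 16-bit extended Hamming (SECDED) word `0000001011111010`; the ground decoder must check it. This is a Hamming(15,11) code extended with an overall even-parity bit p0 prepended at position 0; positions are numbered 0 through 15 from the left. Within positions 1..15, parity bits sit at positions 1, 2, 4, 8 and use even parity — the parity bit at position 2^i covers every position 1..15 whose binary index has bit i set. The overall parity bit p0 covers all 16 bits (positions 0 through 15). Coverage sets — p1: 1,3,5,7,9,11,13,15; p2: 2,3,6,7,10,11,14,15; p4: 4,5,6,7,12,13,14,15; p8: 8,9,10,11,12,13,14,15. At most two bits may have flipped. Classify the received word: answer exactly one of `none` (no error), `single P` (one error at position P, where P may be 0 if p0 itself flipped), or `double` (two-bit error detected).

single 4

s1: b1⊕b3⊕b5⊕b7⊕b9⊕b11⊕b13⊕b15 = 0⊕0⊕0⊕0⊕1⊕1⊕0⊕0 = 0
s2: b2⊕b3⊕b6⊕b7⊕b10⊕b11⊕b14⊕b15 = 0⊕0⊕1⊕0⊕1⊕1⊕1⊕0 = 0
s4: b4⊕b5⊕b6⊕b7⊕b12⊕b13⊕b14⊕b15 = 0⊕0⊕1⊕0⊕1⊕0⊕1⊕0 = 1
s8: b8⊕b9⊕b10⊕b11⊕b12⊕b13⊕b14⊕b15 = 1⊕1⊕1⊕1⊕1⊕0⊕1⊕0 = 0
Syndrome (s8...s1) = 0100 → position 4.
Overall parity (XOR of all 16 bits, including p0): 0⊕0⊕0⊕0⊕0⊕0⊕1⊕0⊕1⊕1⊕1⊕1⊕1⊕0⊕1⊕0 = 1
Overall=1, syndrome position=4 → single-bit error at position 4.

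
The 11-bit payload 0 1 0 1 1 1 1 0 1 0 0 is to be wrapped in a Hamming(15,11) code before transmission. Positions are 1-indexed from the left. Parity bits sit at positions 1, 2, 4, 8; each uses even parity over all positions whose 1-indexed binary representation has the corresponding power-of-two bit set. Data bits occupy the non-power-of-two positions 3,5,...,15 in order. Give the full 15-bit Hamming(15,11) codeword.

Place data bits at non-power-of-two positions: b3=0, b5=1, b6=0, b7=1, b9=1, b10=1, b11=1, b12=0, b13=1, b14=0, b15=0.
p1 = XOR of data positions {3,5,7,9,11,13,15} = 0⊕1⊕1⊕1⊕1⊕1⊕0 = 1
p2 = XOR of data positions {3,6,7,10,11,14,15} = 0⊕0⊕1⊕1⊕1⊕0⊕0 = 1
p4 = XOR of data positions {5,6,7,12,13,14,15} = 1⊕0⊕1⊕0⊕1⊕0⊕0 = 1
p8 = XOR of data positions {9,10,11,12,13,14,15} = 1⊕1⊕1⊕0⊕1⊕0⊕0 = 0
Codeword b1..b15 = 110110101110100

110110101110100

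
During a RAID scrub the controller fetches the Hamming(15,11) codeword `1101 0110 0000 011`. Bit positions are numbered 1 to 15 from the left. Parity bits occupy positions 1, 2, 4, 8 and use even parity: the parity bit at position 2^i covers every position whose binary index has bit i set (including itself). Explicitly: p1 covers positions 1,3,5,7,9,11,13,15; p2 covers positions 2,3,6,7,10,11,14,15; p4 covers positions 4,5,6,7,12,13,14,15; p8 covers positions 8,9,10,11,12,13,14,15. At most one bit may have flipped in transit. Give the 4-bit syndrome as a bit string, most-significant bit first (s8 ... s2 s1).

s1: b1⊕b3⊕b5⊕b7⊕b9⊕b11⊕b13⊕b15 = 1⊕0⊕0⊕1⊕0⊕0⊕0⊕1 = 1
s2: b2⊕b3⊕b6⊕b7⊕b10⊕b11⊕b14⊕b15 = 1⊕0⊕1⊕1⊕0⊕0⊕1⊕1 = 1
s4: b4⊕b5⊕b6⊕b7⊕b12⊕b13⊕b14⊕b15 = 1⊕0⊕1⊕1⊕0⊕0⊕1⊕1 = 1
s8: b8⊕b9⊕b10⊕b11⊕b12⊕b13⊕b14⊕b15 = 0⊕0⊕0⊕0⊕0⊕0⊕1⊕1 = 0
Syndrome (s8...s1) = 0111 → position 7.

0111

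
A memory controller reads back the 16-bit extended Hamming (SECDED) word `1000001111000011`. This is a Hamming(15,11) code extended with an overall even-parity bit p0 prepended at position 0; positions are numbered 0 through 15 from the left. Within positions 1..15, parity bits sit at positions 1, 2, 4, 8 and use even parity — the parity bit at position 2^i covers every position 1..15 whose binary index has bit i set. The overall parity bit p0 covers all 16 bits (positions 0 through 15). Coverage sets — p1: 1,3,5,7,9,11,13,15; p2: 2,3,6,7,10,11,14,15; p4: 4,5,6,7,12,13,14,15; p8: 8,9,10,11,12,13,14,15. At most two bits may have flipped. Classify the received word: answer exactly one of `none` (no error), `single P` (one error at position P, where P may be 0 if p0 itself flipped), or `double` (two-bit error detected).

s1: b1⊕b3⊕b5⊕b7⊕b9⊕b11⊕b13⊕b15 = 0⊕0⊕0⊕1⊕1⊕0⊕0⊕1 = 1
s2: b2⊕b3⊕b6⊕b7⊕b10⊕b11⊕b14⊕b15 = 0⊕0⊕1⊕1⊕0⊕0⊕1⊕1 = 0
s4: b4⊕b5⊕b6⊕b7⊕b12⊕b13⊕b14⊕b15 = 0⊕0⊕1⊕1⊕0⊕0⊕1⊕1 = 0
s8: b8⊕b9⊕b10⊕b11⊕b12⊕b13⊕b14⊕b15 = 1⊕1⊕0⊕0⊕0⊕0⊕1⊕1 = 0
Syndrome (s8...s1) = 0001 → position 1.
Overall parity (XOR of all 16 bits, including p0): 1⊕0⊕0⊕0⊕0⊕0⊕1⊕1⊕1⊕1⊕0⊕0⊕0⊕0⊕1⊕1 = 1
Overall=1, syndrome position=1 → single-bit error at position 1.

single 1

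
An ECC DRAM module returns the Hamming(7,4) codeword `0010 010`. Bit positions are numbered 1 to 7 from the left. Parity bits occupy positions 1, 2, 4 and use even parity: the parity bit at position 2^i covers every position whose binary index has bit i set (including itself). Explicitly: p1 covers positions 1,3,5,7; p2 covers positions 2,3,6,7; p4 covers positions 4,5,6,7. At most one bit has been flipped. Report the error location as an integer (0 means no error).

s1: b1⊕b3⊕b5⊕b7 = 0⊕1⊕0⊕0 = 1
s2: b2⊕b3⊕b6⊕b7 = 0⊕1⊕1⊕0 = 0
s4: b4⊕b5⊕b6⊕b7 = 0⊕0⊕1⊕0 = 1
Syndrome (s4...s1) = 101 → position 5.

5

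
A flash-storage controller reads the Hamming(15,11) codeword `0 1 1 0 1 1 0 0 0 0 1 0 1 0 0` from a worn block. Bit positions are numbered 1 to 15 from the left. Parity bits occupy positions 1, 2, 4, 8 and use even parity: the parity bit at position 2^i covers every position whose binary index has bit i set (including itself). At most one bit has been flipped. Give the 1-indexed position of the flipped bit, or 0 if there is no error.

s1: b1⊕b3⊕b5⊕b7⊕b9⊕b11⊕b13⊕b15 = 0⊕1⊕1⊕0⊕0⊕1⊕1⊕0 = 0
s2: b2⊕b3⊕b6⊕b7⊕b10⊕b11⊕b14⊕b15 = 1⊕1⊕1⊕0⊕0⊕1⊕0⊕0 = 0
s4: b4⊕b5⊕b6⊕b7⊕b12⊕b13⊕b14⊕b15 = 0⊕1⊕1⊕0⊕0⊕1⊕0⊕0 = 1
s8: b8⊕b9⊕b10⊕b11⊕b12⊕b13⊕b14⊕b15 = 0⊕0⊕0⊕1⊕0⊕1⊕0⊕0 = 0
Syndrome (s8...s1) = 0100 → position 4.

4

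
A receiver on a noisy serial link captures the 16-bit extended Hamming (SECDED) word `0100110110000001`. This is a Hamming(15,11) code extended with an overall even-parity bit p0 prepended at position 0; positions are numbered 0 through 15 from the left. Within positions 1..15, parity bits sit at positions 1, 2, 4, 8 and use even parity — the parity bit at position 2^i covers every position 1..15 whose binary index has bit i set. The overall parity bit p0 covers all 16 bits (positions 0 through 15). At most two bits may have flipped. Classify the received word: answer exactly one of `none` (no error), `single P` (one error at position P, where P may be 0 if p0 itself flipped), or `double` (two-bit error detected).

s1: b1⊕b3⊕b5⊕b7⊕b9⊕b11⊕b13⊕b15 = 1⊕0⊕1⊕1⊕0⊕0⊕0⊕1 = 0
s2: b2⊕b3⊕b6⊕b7⊕b10⊕b11⊕b14⊕b15 = 0⊕0⊕0⊕1⊕0⊕0⊕0⊕1 = 0
s4: b4⊕b5⊕b6⊕b7⊕b12⊕b13⊕b14⊕b15 = 1⊕1⊕0⊕1⊕0⊕0⊕0⊕1 = 0
s8: b8⊕b9⊕b10⊕b11⊕b12⊕b13⊕b14⊕b15 = 1⊕0⊕0⊕0⊕0⊕0⊕0⊕1 = 0
Syndrome (s8...s1) = 0000 → position 0 (no error).
Overall parity (XOR of all 16 bits, including p0): 0⊕1⊕0⊕0⊕1⊕1⊕0⊕1⊕1⊕0⊕0⊕0⊕0⊕0⊕0⊕1 = 0
Overall=0, syndrome position=0 → no error.

none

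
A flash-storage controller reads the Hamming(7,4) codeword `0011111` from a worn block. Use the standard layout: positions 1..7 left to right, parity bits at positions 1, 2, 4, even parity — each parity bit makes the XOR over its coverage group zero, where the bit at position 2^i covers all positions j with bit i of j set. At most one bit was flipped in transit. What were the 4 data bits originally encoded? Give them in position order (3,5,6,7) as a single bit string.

0111

s1: b1⊕b3⊕b5⊕b7 = 0⊕1⊕1⊕1 = 1
s2: b2⊕b3⊕b6⊕b7 = 0⊕1⊕1⊕1 = 1
s4: b4⊕b5⊕b6⊕b7 = 1⊕1⊕1⊕1 = 0
Syndrome (s4...s1) = 011 → position 3.
Flip bit 3: corrected codeword = 0001111
Data bits at positions 3,5,6,7: 0111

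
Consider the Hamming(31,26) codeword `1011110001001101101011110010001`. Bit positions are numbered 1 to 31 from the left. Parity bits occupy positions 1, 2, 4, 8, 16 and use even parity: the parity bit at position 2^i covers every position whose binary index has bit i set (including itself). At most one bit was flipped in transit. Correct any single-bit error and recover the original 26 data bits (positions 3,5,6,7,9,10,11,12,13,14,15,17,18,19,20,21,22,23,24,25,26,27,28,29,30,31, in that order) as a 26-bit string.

11100100110101010110010001

s1: b1⊕b3⊕b5⊕b7⊕b9⊕b11⊕b13⊕b15⊕b17⊕b19⊕b21⊕b23⊕b25⊕b27⊕b29⊕b31 = 1⊕1⊕1⊕0⊕0⊕0⊕1⊕0⊕1⊕1⊕1⊕1⊕0⊕1⊕0⊕1 = 0
s2: b2⊕b3⊕b6⊕b7⊕b10⊕b11⊕b14⊕b15⊕b18⊕b19⊕b22⊕b23⊕b26⊕b27⊕b30⊕b31 = 0⊕1⊕1⊕0⊕1⊕0⊕1⊕0⊕0⊕1⊕1⊕1⊕0⊕1⊕0⊕1 = 1
s4: b4⊕b5⊕b6⊕b7⊕b12⊕b13⊕b14⊕b15⊕b20⊕b21⊕b22⊕b23⊕b28⊕b29⊕b30⊕b31 = 1⊕1⊕1⊕0⊕0⊕1⊕1⊕0⊕0⊕1⊕1⊕1⊕0⊕0⊕0⊕1 = 1
s8: b8⊕b9⊕b10⊕b11⊕b12⊕b13⊕b14⊕b15⊕b24⊕b25⊕b26⊕b27⊕b28⊕b29⊕b30⊕b31 = 0⊕0⊕1⊕0⊕0⊕1⊕1⊕0⊕1⊕0⊕0⊕1⊕0⊕0⊕0⊕1 = 0
s16: b16⊕b17⊕b18⊕b19⊕b20⊕b21⊕b22⊕b23⊕b24⊕b25⊕b26⊕b27⊕b28⊕b29⊕b30⊕b31 = 1⊕1⊕0⊕1⊕0⊕1⊕1⊕1⊕1⊕0⊕0⊕1⊕0⊕0⊕0⊕1 = 1
Syndrome (s16...s1) = 10110 → position 22.
Flip bit 22: corrected codeword = 1011110001001101101010110010001
Data bits at positions 3,5,6,7,9,10,11,12,13,14,15,17,18,19,20,21,22,23,24,25,26,27,28,29,30,31: 11100100110101010110010001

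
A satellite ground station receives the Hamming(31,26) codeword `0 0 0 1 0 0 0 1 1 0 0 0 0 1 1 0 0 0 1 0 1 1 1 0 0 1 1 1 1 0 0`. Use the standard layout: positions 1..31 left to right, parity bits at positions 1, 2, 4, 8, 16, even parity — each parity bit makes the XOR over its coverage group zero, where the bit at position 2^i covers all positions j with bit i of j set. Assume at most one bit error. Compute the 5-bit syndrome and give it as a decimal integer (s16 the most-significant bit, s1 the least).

3

s1: b1⊕b3⊕b5⊕b7⊕b9⊕b11⊕b13⊕b15⊕b17⊕b19⊕b21⊕b23⊕b25⊕b27⊕b29⊕b31 = 0⊕0⊕0⊕0⊕1⊕0⊕0⊕1⊕0⊕1⊕1⊕1⊕0⊕1⊕1⊕0 = 1
s2: b2⊕b3⊕b6⊕b7⊕b10⊕b11⊕b14⊕b15⊕b18⊕b19⊕b22⊕b23⊕b26⊕b27⊕b30⊕b31 = 0⊕0⊕0⊕0⊕0⊕0⊕1⊕1⊕0⊕1⊕1⊕1⊕1⊕1⊕0⊕0 = 1
s4: b4⊕b5⊕b6⊕b7⊕b12⊕b13⊕b14⊕b15⊕b20⊕b21⊕b22⊕b23⊕b28⊕b29⊕b30⊕b31 = 1⊕0⊕0⊕0⊕0⊕0⊕1⊕1⊕0⊕1⊕1⊕1⊕1⊕1⊕0⊕0 = 0
s8: b8⊕b9⊕b10⊕b11⊕b12⊕b13⊕b14⊕b15⊕b24⊕b25⊕b26⊕b27⊕b28⊕b29⊕b30⊕b31 = 1⊕1⊕0⊕0⊕0⊕0⊕1⊕1⊕0⊕0⊕1⊕1⊕1⊕1⊕0⊕0 = 0
s16: b16⊕b17⊕b18⊕b19⊕b20⊕b21⊕b22⊕b23⊕b24⊕b25⊕b26⊕b27⊕b28⊕b29⊕b30⊕b31 = 0⊕0⊕0⊕1⊕0⊕1⊕1⊕1⊕0⊕0⊕1⊕1⊕1⊕1⊕0⊕0 = 0
Syndrome (s16...s1) = 00011 → position 3.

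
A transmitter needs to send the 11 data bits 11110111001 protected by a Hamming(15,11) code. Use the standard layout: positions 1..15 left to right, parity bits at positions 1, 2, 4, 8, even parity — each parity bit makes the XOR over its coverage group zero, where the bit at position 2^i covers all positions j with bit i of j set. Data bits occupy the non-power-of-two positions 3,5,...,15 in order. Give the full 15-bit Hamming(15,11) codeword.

101111100111001

Place data bits at non-power-of-two positions: b3=1, b5=1, b6=1, b7=1, b9=0, b10=1, b11=1, b12=1, b13=0, b14=0, b15=1.
p1 = XOR of data positions {3,5,7,9,11,13,15} = 1⊕1⊕1⊕0⊕1⊕0⊕1 = 1
p2 = XOR of data positions {3,6,7,10,11,14,15} = 1⊕1⊕1⊕1⊕1⊕0⊕1 = 0
p4 = XOR of data positions {5,6,7,12,13,14,15} = 1⊕1⊕1⊕1⊕0⊕0⊕1 = 1
p8 = XOR of data positions {9,10,11,12,13,14,15} = 0⊕1⊕1⊕1⊕0⊕0⊕1 = 0
Codeword b1..b15 = 101111100111001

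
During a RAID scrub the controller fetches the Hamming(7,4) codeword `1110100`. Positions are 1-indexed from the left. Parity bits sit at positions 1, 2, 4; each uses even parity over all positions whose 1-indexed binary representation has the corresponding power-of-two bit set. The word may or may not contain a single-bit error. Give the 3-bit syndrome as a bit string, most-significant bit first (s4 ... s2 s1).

s1: b1⊕b3⊕b5⊕b7 = 1⊕1⊕1⊕0 = 1
s2: b2⊕b3⊕b6⊕b7 = 1⊕1⊕0⊕0 = 0
s4: b4⊕b5⊕b6⊕b7 = 0⊕1⊕0⊕0 = 1
Syndrome (s4...s1) = 101 → position 5.

101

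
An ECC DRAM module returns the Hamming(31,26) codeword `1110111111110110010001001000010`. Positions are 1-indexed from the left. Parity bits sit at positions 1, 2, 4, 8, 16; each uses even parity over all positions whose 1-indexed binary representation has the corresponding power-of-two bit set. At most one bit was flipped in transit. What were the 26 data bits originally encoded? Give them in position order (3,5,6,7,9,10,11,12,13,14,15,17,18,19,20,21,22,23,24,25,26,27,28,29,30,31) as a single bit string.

11111011011010001001000010

s1: b1⊕b3⊕b5⊕b7⊕b9⊕b11⊕b13⊕b15⊕b17⊕b19⊕b21⊕b23⊕b25⊕b27⊕b29⊕b31 = 1⊕1⊕1⊕1⊕1⊕1⊕0⊕1⊕0⊕0⊕0⊕0⊕1⊕0⊕0⊕0 = 0
s2: b2⊕b3⊕b6⊕b7⊕b10⊕b11⊕b14⊕b15⊕b18⊕b19⊕b22⊕b23⊕b26⊕b27⊕b30⊕b31 = 1⊕1⊕1⊕1⊕1⊕1⊕1⊕1⊕1⊕0⊕1⊕0⊕0⊕0⊕1⊕0 = 1
s4: b4⊕b5⊕b6⊕b7⊕b12⊕b13⊕b14⊕b15⊕b20⊕b21⊕b22⊕b23⊕b28⊕b29⊕b30⊕b31 = 0⊕1⊕1⊕1⊕1⊕0⊕1⊕1⊕0⊕0⊕1⊕0⊕0⊕0⊕1⊕0 = 0
s8: b8⊕b9⊕b10⊕b11⊕b12⊕b13⊕b14⊕b15⊕b24⊕b25⊕b26⊕b27⊕b28⊕b29⊕b30⊕b31 = 1⊕1⊕1⊕1⊕1⊕0⊕1⊕1⊕0⊕1⊕0⊕0⊕0⊕0⊕1⊕0 = 1
s16: b16⊕b17⊕b18⊕b19⊕b20⊕b21⊕b22⊕b23⊕b24⊕b25⊕b26⊕b27⊕b28⊕b29⊕b30⊕b31 = 0⊕0⊕1⊕0⊕0⊕0⊕1⊕0⊕0⊕1⊕0⊕0⊕0⊕0⊕1⊕0 = 0
Syndrome (s16...s1) = 01010 → position 10.
Flip bit 10: corrected codeword = 1110111110110110010001001000010
Data bits at positions 3,5,6,7,9,10,11,12,13,14,15,17,18,19,20,21,22,23,24,25,26,27,28,29,30,31: 11111011011010001001000010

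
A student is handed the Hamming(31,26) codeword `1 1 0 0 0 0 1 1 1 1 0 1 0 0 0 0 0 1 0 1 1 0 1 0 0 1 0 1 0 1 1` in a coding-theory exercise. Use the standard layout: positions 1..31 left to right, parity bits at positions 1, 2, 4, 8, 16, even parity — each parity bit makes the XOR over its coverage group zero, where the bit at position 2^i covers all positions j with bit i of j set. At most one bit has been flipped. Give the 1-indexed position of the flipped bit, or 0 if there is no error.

s1: b1⊕b3⊕b5⊕b7⊕b9⊕b11⊕b13⊕b15⊕b17⊕b19⊕b21⊕b23⊕b25⊕b27⊕b29⊕b31 = 1⊕0⊕0⊕1⊕1⊕0⊕0⊕0⊕0⊕0⊕1⊕1⊕0⊕0⊕0⊕1 = 0
s2: b2⊕b3⊕b6⊕b7⊕b10⊕b11⊕b14⊕b15⊕b18⊕b19⊕b22⊕b23⊕b26⊕b27⊕b30⊕b31 = 1⊕0⊕0⊕1⊕1⊕0⊕0⊕0⊕1⊕0⊕0⊕1⊕1⊕0⊕1⊕1 = 0
s4: b4⊕b5⊕b6⊕b7⊕b12⊕b13⊕b14⊕b15⊕b20⊕b21⊕b22⊕b23⊕b28⊕b29⊕b30⊕b31 = 0⊕0⊕0⊕1⊕1⊕0⊕0⊕0⊕1⊕1⊕0⊕1⊕1⊕0⊕1⊕1 = 0
s8: b8⊕b9⊕b10⊕b11⊕b12⊕b13⊕b14⊕b15⊕b24⊕b25⊕b26⊕b27⊕b28⊕b29⊕b30⊕b31 = 1⊕1⊕1⊕0⊕1⊕0⊕0⊕0⊕0⊕0⊕1⊕0⊕1⊕0⊕1⊕1 = 0
s16: b16⊕b17⊕b18⊕b19⊕b20⊕b21⊕b22⊕b23⊕b24⊕b25⊕b26⊕b27⊕b28⊕b29⊕b30⊕b31 = 0⊕0⊕1⊕0⊕1⊕1⊕0⊕1⊕0⊕0⊕1⊕0⊕1⊕0⊕1⊕1 = 0
Syndrome (s16...s1) = 00000 → position 0 (no error).

0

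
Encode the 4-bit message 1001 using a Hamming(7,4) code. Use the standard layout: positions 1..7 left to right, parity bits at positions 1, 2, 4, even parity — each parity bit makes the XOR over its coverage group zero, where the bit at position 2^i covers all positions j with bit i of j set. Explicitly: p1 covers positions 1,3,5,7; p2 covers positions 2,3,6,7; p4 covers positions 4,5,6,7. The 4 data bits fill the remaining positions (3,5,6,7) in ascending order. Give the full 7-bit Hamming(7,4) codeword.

0011001

Place data bits at non-power-of-two positions: b3=1, b5=0, b6=0, b7=1.
p1 = XOR of data positions {3,5,7} = 1⊕0⊕1 = 0
p2 = XOR of data positions {3,6,7} = 1⊕0⊕1 = 0
p4 = XOR of data positions {5,6,7} = 0⊕0⊕1 = 1
Codeword b1..b7 = 0011001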